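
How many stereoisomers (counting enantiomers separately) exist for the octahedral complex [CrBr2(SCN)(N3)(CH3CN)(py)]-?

15

Placing the ligands in turn and identifying arrangements related by rotation or reflection leaves 9 distinct geometric isomers.
Of these, 6 lack any improper symmetry element and so occur as enantiomeric pairs, giving 9 + 6 = 15 stereoisomers in total.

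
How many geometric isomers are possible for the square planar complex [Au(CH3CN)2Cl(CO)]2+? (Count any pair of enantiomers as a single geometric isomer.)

2

Working through the distinct placements yields 2 geometric isomers: CH3CN cis; CH3CN trans.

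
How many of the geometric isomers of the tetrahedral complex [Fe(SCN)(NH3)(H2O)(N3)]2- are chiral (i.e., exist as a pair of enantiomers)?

In a tetrahedral complex all four positions are equivalent and every pair of ligands is adjacent — there is no cis/trans distinction.
Only one geometric arrangement is possible; it has no improper symmetry element, so it exists as a pair of enantiomers (2 stereoisomers).

1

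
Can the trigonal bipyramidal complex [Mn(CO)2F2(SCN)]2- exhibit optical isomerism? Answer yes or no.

Systematic enumeration (placing each ligand type in turn and discarding arrangements equivalent by rotation or reflection) gives 5 geometric isomers.
One of these lacks any improper symmetry element and so occurs as an enantiomeric pair, giving 5 + 1 = 6 stereoisomers in total.

yes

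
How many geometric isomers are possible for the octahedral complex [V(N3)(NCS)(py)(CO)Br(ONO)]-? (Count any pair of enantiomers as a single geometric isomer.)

In an octahedral complex each vertex has one trans partner and four cis neighbours.
Systematic enumeration (placing each ligand type in turn and discarding arrangements equivalent by rotation or reflection) gives 15 geometric isomers.

15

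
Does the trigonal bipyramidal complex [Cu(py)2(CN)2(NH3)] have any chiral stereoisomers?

A trigonal bipyramid has two axial and three equatorial sites, which are chemically inequivalent.
Systematic enumeration (placing each ligand type in turn and discarding arrangements equivalent by rotation or reflection) gives 5 geometric isomers.
One of these lacks any improper symmetry element and so occurs as an enantiomeric pair, giving 5 + 1 = 6 stereoisomers in total.

yes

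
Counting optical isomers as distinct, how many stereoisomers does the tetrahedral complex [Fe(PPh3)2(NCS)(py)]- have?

1

All four vertices of a tetrahedron are equivalent and mutually adjacent, so cis/trans isomerism cannot arise.
Only one geometric arrangement is possible.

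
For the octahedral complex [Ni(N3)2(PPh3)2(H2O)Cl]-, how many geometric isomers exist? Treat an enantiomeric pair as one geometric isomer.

Working through the distinct placements yields 6 geometric isomers: N3 trans, PPh3 trans; N3 cis, PPh3 cis (3 arrangements, 2 chiral); N3 cis, PPh3 trans; N3 trans, PPh3 cis.

6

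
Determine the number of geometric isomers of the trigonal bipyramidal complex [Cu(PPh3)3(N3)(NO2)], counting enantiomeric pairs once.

In a trigonal bipyramid the two axial positions differ from the three equatorial ones.
There are 4 geometric isomers: N3 axial, NO2 axial; N3 axial, NO2 equatorial; N3 equatorial, NO2 axial; N3 equatorial, NO2 equatorial.

4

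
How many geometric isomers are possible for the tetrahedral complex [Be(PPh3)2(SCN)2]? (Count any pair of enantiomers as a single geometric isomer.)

1

Only one geometric arrangement is possible.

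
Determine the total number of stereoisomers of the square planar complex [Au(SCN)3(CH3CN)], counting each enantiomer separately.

In a square planar complex each vertex has one trans partner and two cis neighbours.
Only one geometric arrangement is possible.

1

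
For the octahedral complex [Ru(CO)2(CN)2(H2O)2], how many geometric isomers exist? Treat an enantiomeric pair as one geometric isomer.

5

The six octahedral sites form three mutually perpendicular trans pairs.
There are 5 geometric isomers: CO trans, CN trans, H2O trans; CO cis, CN trans, H2O cis; CO cis, CN cis, H2O trans; CO cis, CN cis, H2O cis (chiral); CO trans, CN cis, H2O cis.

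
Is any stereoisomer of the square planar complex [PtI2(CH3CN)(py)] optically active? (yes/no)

no

In a square planar complex each vertex has one trans partner and two cis neighbours.
Working through the distinct placements yields 2 geometric isomers: I cis; I trans.
Each arrangement has an internal mirror plane or centre of symmetry, so none is chiral.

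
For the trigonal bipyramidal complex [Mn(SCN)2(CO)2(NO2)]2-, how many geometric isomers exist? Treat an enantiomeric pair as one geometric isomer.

A trigonal bipyramid has two axial and three equatorial sites, which are chemically inequivalent.
Placing the ligands in turn and identifying arrangements related by rotation or reflection leaves 5 distinct geometric isomers.

5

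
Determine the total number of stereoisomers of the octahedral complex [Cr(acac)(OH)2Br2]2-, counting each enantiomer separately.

The six octahedral sites form three mutually perpendicular trans pairs.
Each acac is bidentate and must span two cis positions.
Systematic placement gives 3 geometric isomers: OH cis, Br trans; OH cis, Br cis (chiral); OH trans, Br cis.
One of these lacks any improper symmetry element and so occurs as an enantiomeric pair, giving 3 + 1 = 4 stereoisomers in total.

4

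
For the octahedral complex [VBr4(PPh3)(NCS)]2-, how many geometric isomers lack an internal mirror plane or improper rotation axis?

0

Working through the distinct placements yields 2 geometric isomers: PPh3 and NCS mutually trans; PPh3 and NCS mutually cis.
Each arrangement has an internal mirror plane or centre of symmetry, so none is chiral.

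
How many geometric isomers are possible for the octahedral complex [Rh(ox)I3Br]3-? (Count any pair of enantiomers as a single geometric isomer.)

2

The six octahedral sites form three mutually perpendicular trans pairs.
Each ox is bidentate and must span two cis positions.
Working through the distinct placements yields 2 geometric isomers: I fac; I mer.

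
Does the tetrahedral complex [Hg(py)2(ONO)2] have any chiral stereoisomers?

In a tetrahedral complex all four positions are equivalent and every pair of ligands is adjacent — there is no cis/trans distinction.
Only one geometric arrangement is possible.

no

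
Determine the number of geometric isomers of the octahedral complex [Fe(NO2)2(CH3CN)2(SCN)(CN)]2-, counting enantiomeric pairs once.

There are 6 geometric isomers: NO2 cis, CH3CN trans; NO2 trans, CH3CN trans; NO2 cis, CH3CN cis (3 arrangements, 2 chiral); NO2 trans, CH3CN cis.

6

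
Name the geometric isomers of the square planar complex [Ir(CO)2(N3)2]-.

In a square planar complex each vertex has one trans partner and two cis neighbours.
The distinct arrangements are (2 in all): CO cis; CO trans.

cis and trans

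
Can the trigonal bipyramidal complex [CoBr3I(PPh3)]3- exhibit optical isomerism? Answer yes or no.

In a trigonal bipyramid the two axial positions differ from the three equatorial ones.
There are 4 geometric isomers: I equatorial, PPh3 equatorial; I axial, PPh3 equatorial; I equatorial, PPh3 axial; I axial, PPh3 axial.
Each arrangement has an internal mirror plane or centre of symmetry, so none is chiral.

no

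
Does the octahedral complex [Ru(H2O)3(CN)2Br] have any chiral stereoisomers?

Working through the distinct placements yields 3 geometric isomers: H2O mer, CN cis; H2O mer, CN trans; H2O fac, CN cis.
Each arrangement has an internal mirror plane or centre of symmetry, so none is chiral.

no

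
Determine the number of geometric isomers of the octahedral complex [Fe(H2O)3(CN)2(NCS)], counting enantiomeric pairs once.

3

Systematic placement gives 3 geometric isomers: H2O mer, CN trans; H2O fac, CN cis; H2O mer, CN cis.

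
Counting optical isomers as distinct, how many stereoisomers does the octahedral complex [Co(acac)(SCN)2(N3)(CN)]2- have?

In an octahedral complex each vertex has one trans partner and four cis neighbours.
Each acac is bidentate and must span two cis positions.
Working through the distinct placements yields 4 geometric isomers: SCN cis (3 arrangements, 2 chiral); SCN trans.
Of these, 2 lack any improper symmetry element and so occur as enantiomeric pairs, giving 4 + 2 = 6 stereoisomers in total.

6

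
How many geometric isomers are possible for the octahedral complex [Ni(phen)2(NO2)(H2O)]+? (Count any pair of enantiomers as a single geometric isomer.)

2

Each phen is bidentate and must span two cis positions.
Systematic placement gives 2 geometric isomers: NO2 and H2O mutually trans; NO2 and H2O mutually cis (chiral).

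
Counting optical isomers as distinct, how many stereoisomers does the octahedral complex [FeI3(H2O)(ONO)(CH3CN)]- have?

5

The six octahedral sites form three mutually perpendicular trans pairs.
There are 4 geometric isomers: I mer (3 arrangements); I fac (chiral).
One of these lacks any improper symmetry element and so occurs as an enantiomeric pair, giving 4 + 1 = 5 stereoisomers in total.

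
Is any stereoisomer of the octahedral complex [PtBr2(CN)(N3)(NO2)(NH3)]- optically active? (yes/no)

yes

Systematic enumeration (placing each ligand type in turn and discarding arrangements equivalent by rotation or reflection) gives 9 geometric isomers.
Of these, 6 lack any improper symmetry element and so occur as enantiomeric pairs, giving 9 + 6 = 15 stereoisomers in total.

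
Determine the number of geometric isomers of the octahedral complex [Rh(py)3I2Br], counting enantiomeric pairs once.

3

An octahedron has six vertices in three trans pairs; every non-trans pair is cis.
Working through the distinct placements yields 3 geometric isomers: py mer, I cis; py mer, I trans; py fac, I cis.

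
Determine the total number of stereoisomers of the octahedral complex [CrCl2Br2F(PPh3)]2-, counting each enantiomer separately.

8

In an octahedral complex each vertex has one trans partner and four cis neighbours.
There are 6 geometric isomers: Cl trans, Br trans; Cl cis, Br trans; Cl cis, Br cis (3 arrangements, 2 chiral); Cl trans, Br cis.
Of these, 2 lack any improper symmetry element and so occur as enantiomeric pairs, giving 6 + 2 = 8 stereoisomers in total.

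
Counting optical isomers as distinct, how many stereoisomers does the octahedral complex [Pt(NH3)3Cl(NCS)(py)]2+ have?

An octahedron has six vertices in three trans pairs; every non-trans pair is cis.
Working through the distinct placements yields 4 geometric isomers: NH3 mer (3 arrangements); NH3 fac (chiral).
One of these lacks any improper symmetry element and so occurs as an enantiomeric pair, giving 4 + 1 = 5 stereoisomers in total.

5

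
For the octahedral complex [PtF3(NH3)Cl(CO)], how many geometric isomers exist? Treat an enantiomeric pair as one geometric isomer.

4

The six octahedral sites form three mutually perpendicular trans pairs.
Systematic placement gives 4 geometric isomers: F mer (3 arrangements); F fac (chiral).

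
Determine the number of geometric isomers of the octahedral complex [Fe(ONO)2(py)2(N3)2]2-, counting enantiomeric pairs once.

An octahedron has six vertices in three trans pairs; every non-trans pair is cis.
There are 5 geometric isomers: ONO trans, py trans, N3 trans; ONO cis, py cis, N3 trans; ONO cis, py trans, N3 cis; ONO cis, py cis, N3 cis (chiral); ONO trans, py cis, N3 cis.

5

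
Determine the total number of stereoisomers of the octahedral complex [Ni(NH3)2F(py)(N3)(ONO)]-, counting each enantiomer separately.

In an octahedral complex each vertex has one trans partner and four cis neighbours.
Exhaustive case analysis gives 9 geometric isomers.
Of these, 6 lack any improper symmetry element and so occur as enantiomeric pairs, giving 9 + 6 = 15 stereoisomers in total.

15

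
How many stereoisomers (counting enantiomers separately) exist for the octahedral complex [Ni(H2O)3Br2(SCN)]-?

In an octahedral complex each vertex has one trans partner and four cis neighbours.
There are 3 geometric isomers: H2O mer, Br trans; H2O fac, Br cis; H2O mer, Br cis.
Each arrangement has an internal mirror plane or centre of symmetry, so none is chiral.

3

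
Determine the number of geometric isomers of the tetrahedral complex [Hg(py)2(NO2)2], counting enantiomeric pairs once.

All four vertices of a tetrahedron are equivalent and mutually adjacent, so cis/trans isomerism cannot arise.
Only one geometric arrangement is possible.

1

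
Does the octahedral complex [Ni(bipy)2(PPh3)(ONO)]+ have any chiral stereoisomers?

yes

In an octahedral complex each vertex has one trans partner and four cis neighbours.
Each bipy is bidentate and must span two cis positions.
Systematic placement gives 2 geometric isomers: PPh3 and ONO mutually trans; PPh3 and ONO mutually cis (chiral).
One of these lacks any improper symmetry element and so occurs as an enantiomeric pair, giving 2 + 1 = 3 stereoisomers in total.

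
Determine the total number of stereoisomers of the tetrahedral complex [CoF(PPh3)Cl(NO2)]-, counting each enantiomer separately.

2

Only one geometric arrangement is possible; it has no improper symmetry element, so it exists as a pair of enantiomers (2 stereoisomers).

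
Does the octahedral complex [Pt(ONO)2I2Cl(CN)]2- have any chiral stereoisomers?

An octahedron has six vertices in three trans pairs; every non-trans pair is cis.
The distinct arrangements are (6 in all): ONO trans, I trans; ONO cis, I cis (3 arrangements, 2 chiral); ONO trans, I cis; ONO cis, I trans.
Of these, 2 lack any improper symmetry element and so occur as enantiomeric pairs, giving 6 + 2 = 8 stereoisomers in total.

yes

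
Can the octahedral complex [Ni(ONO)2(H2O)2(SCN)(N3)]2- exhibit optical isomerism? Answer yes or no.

yes

In an octahedral complex each vertex has one trans partner and four cis neighbours.
The distinct arrangements are (6 in all): ONO cis, H2O trans; ONO trans, H2O trans; ONO cis, H2O cis (3 arrangements, 2 chiral); ONO trans, H2O cis.
Of these, 2 lack any improper symmetry element and so occur as enantiomeric pairs, giving 6 + 2 = 8 stereoisomers in total.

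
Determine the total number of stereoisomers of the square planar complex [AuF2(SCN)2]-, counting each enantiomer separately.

Working through the distinct placements yields 2 geometric isomers: F cis; F trans.
Each arrangement has an internal mirror plane or centre of symmetry, so none is chiral.

2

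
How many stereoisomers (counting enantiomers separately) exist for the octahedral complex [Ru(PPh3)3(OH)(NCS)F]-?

5

In an octahedral complex each vertex has one trans partner and four cis neighbours.
There are 4 geometric isomers: PPh3 mer (3 arrangements); PPh3 fac (chiral).
One of these lacks any improper symmetry element and so occurs as an enantiomeric pair, giving 4 + 1 = 5 stereoisomers in total.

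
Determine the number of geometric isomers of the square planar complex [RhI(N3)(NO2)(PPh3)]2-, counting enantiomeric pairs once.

Systematic placement gives 3 geometric isomers: (I/NO2 trans, N3/PPh3 trans); (I/PPh3 trans, N3/NO2 trans); (I/N3 trans, NO2/PPh3 trans).

3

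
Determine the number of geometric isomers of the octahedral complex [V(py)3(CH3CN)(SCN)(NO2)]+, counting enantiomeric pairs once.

There are 4 geometric isomers: py mer (3 arrangements); py fac (chiral).

4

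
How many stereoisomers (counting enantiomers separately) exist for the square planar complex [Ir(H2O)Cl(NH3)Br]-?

3

In a square planar complex each vertex has one trans partner and two cis neighbours.
Working through the distinct placements yields 3 geometric isomers: (Br/H2O trans, Cl/NH3 trans); (Br/NH3 trans, Cl/H2O trans); (Br/Cl trans, H2O/NH3 trans).
Each arrangement has an internal mirror plane or centre of symmetry, so none is chiral.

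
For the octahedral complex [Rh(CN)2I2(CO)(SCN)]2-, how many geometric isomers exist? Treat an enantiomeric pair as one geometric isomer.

6

In an octahedral complex each vertex has one trans partner and four cis neighbours.
There are 6 geometric isomers: CN trans, I cis; CN trans, I trans; CN cis, I cis (3 arrangements, 2 chiral); CN cis, I trans.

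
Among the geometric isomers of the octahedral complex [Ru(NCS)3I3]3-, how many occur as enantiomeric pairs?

The six octahedral sites form three mutually perpendicular trans pairs.
There are 2 geometric isomers: NCS mer; NCS fac.
Each arrangement has an internal mirror plane or centre of symmetry, so none is chiral.

0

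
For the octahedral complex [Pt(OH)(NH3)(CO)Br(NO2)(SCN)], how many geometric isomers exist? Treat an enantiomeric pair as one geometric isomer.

In an octahedral complex each vertex has one trans partner and four cis neighbours.
Systematic enumeration (placing each ligand type in turn and discarding arrangements equivalent by rotation or reflection) gives 15 geometric isomers.

15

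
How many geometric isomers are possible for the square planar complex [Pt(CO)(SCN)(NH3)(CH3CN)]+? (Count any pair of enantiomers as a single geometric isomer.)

A square has two trans pairs of vertices; adjacent vertices are cis.
Working through the distinct placements yields 3 geometric isomers: (CH3CN/NH3 trans, CO/SCN trans); (CH3CN/SCN trans, CO/NH3 trans); (CH3CN/CO trans, NH3/SCN trans).

3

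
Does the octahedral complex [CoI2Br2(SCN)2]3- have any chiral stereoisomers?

yes

In an octahedral complex each vertex has one trans partner and four cis neighbours.
Systematic placement gives 5 geometric isomers: I trans, Br trans, SCN trans; I cis, Br trans, SCN cis; I cis, Br cis, SCN trans; I cis, Br cis, SCN cis (chiral); I trans, Br cis, SCN cis.
One of these lacks any improper symmetry element and so occurs as an enantiomeric pair, giving 5 + 1 = 6 stereoisomers in total.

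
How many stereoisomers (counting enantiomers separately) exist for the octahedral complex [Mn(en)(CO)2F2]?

An octahedron has six vertices in three trans pairs; every non-trans pair is cis.
Each en is bidentate and must span two cis positions.
The distinct arrangements are (3 in all): CO trans, F cis; CO cis, F cis (chiral); CO cis, F trans.
One of these lacks any improper symmetry element and so occurs as an enantiomeric pair, giving 3 + 1 = 4 stereoisomers in total.

4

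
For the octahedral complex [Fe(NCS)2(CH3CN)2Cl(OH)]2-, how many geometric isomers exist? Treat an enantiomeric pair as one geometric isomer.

6

An octahedron has six vertices in three trans pairs; every non-trans pair is cis.
There are 6 geometric isomers: NCS cis, CH3CN trans; NCS trans, CH3CN trans; NCS cis, CH3CN cis (3 arrangements, 2 chiral); NCS trans, CH3CN cis.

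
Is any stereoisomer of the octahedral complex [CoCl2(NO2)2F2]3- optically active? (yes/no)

An octahedron has six vertices in three trans pairs; every non-trans pair is cis.
The distinct arrangements are (5 in all): Cl trans, NO2 trans, F trans; Cl trans, NO2 cis, F cis; Cl cis, NO2 trans, F cis; Cl cis, NO2 cis, F cis (chiral); Cl cis, NO2 cis, F trans.
One of these lacks any improper symmetry element and so occurs as an enantiomeric pair, giving 5 + 1 = 6 stereoisomers in total.

yes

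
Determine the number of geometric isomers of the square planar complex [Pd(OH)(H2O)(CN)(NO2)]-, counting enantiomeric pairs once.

In a square planar complex each vertex has one trans partner and two cis neighbours.
The distinct arrangements are (3 in all): (CN/NO2 trans, H2O/OH trans); (CN/OH trans, H2O/NO2 trans); (CN/H2O trans, NO2/OH trans).

3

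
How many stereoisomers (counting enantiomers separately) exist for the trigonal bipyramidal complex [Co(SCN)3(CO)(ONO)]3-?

Working through the distinct placements yields 4 geometric isomers: CO axial, ONO axial; CO axial, ONO equatorial; CO equatorial, ONO axial; CO equatorial, ONO equatorial.
Each arrangement has an internal mirror plane or centre of symmetry, so none is chiral.

4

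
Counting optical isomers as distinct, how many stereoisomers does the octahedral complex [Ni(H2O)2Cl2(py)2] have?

6

Working through the distinct placements yields 5 geometric isomers: H2O trans, Cl trans, py trans; H2O cis, Cl trans, py cis; H2O cis, Cl cis, py trans; H2O cis, Cl cis, py cis (chiral); H2O trans, Cl cis, py cis.
One of these lacks any improper symmetry element and so occurs as an enantiomeric pair, giving 5 + 1 = 6 stereoisomers in total.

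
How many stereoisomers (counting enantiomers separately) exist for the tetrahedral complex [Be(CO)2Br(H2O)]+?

In a tetrahedral complex all four positions are equivalent and every pair of ligands is adjacent — there is no cis/trans distinction.
Only one geometric arrangement is possible.

1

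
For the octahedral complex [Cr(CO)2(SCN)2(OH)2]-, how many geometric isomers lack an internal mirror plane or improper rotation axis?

1

Systematic placement gives 5 geometric isomers: CO trans, SCN trans, OH trans; CO trans, SCN cis, OH cis; CO cis, SCN trans, OH cis; CO cis, SCN cis, OH cis (chiral); CO cis, SCN cis, OH trans.
One of these lacks any improper symmetry element and so occurs as an enantiomeric pair, giving 5 + 1 = 6 stereoisomers in total.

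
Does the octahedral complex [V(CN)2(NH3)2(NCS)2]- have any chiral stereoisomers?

The six octahedral sites form three mutually perpendicular trans pairs.
Working through the distinct placements yields 5 geometric isomers: CN trans, NH3 trans, NCS trans; CN trans, NH3 cis, NCS cis; CN cis, NH3 trans, NCS cis; CN cis, NH3 cis, NCS cis (chiral); CN cis, NH3 cis, NCS trans.
One of these lacks any improper symmetry element and so occurs as an enantiomeric pair, giving 5 + 1 = 6 stereoisomers in total.

yes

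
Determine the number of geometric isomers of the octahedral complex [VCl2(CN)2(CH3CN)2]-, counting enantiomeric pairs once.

5

Systematic placement gives 5 geometric isomers: Cl trans, CN trans, CH3CN trans; Cl cis, CN cis, CH3CN trans; Cl trans, CN cis, CH3CN cis; Cl cis, CN cis, CH3CN cis (chiral); Cl cis, CN trans, CH3CN cis.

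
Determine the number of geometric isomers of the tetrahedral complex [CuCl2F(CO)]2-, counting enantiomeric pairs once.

1

Only one geometric arrangement is possible.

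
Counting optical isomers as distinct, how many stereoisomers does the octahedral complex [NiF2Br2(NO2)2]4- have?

In an octahedral complex each vertex has one trans partner and four cis neighbours.
Working through the distinct placements yields 5 geometric isomers: F trans, Br trans, NO2 trans; F cis, Br trans, NO2 cis; F cis, Br cis, NO2 trans; F cis, Br cis, NO2 cis (chiral); F trans, Br cis, NO2 cis.
One of these lacks any improper symmetry element and so occurs as an enantiomeric pair, giving 5 + 1 = 6 stereoisomers in total.

6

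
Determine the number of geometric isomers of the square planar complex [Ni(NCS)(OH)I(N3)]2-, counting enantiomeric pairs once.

In a square planar complex each vertex has one trans partner and two cis neighbours.
There are 3 geometric isomers: (I/NCS trans, N3/OH trans); (I/OH trans, N3/NCS trans); (I/N3 trans, NCS/OH trans).

3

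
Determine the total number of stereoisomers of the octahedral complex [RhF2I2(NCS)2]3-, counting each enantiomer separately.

Working through the distinct placements yields 5 geometric isomers: F trans, I trans, NCS trans; F trans, I cis, NCS cis; F cis, I cis, NCS trans; F cis, I cis, NCS cis (chiral); F cis, I trans, NCS cis.
One of these lacks any improper symmetry element and so occurs as an enantiomeric pair, giving 5 + 1 = 6 stereoisomers in total.

6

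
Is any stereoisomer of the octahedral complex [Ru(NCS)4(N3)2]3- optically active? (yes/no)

no

An octahedron has six vertices in three trans pairs; every non-trans pair is cis.
The distinct arrangements are (2 in all): N3 trans; N3 cis.
Each arrangement has an internal mirror plane or centre of symmetry, so none is chiral.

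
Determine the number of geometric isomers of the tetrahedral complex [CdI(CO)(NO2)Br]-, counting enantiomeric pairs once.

1

In a tetrahedral complex all four positions are equivalent and every pair of ligands is adjacent — there is no cis/trans distinction.
Only one geometric arrangement is possible; it has no improper symmetry element, so it exists as a pair of enantiomers (2 stereoisomers).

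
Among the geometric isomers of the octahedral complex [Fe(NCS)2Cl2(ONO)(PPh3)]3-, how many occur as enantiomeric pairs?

2

An octahedron has six vertices in three trans pairs; every non-trans pair is cis.
Systematic placement gives 6 geometric isomers: NCS trans, Cl trans; NCS cis, Cl trans; NCS cis, Cl cis (3 arrangements, 2 chiral); NCS trans, Cl cis.
Of these, 2 lack any improper symmetry element and so occur as enantiomeric pairs, giving 6 + 2 = 8 stereoisomers in total.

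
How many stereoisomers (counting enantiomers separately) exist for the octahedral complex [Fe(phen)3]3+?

2

The six octahedral sites form three mutually perpendicular trans pairs.
Each phen is bidentate and must span two cis positions.
Only one geometric arrangement is possible; it has no improper symmetry element, so it exists as a pair of enantiomers (2 stereoisomers).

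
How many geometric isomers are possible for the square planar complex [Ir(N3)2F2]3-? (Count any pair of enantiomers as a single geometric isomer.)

2

Working through the distinct placements yields 2 geometric isomers: N3 cis; N3 trans.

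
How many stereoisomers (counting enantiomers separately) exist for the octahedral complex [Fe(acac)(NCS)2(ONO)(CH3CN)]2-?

In an octahedral complex each vertex has one trans partner and four cis neighbours.
Each acac is bidentate and must span two cis positions.
Working through the distinct placements yields 4 geometric isomers: NCS cis (3 arrangements, 2 chiral); NCS trans.
Of these, 2 lack any improper symmetry element and so occur as enantiomeric pairs, giving 4 + 2 = 6 stereoisomers in total.

6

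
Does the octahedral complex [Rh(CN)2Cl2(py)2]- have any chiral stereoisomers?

The six octahedral sites form three mutually perpendicular trans pairs.
There are 5 geometric isomers: CN trans, Cl trans, py trans; CN trans, Cl cis, py cis; CN cis, Cl cis, py trans; CN cis, Cl cis, py cis (chiral); CN cis, Cl trans, py cis.
One of these lacks any improper symmetry element and so occurs as an enantiomeric pair, giving 5 + 1 = 6 stereoisomers in total.

yes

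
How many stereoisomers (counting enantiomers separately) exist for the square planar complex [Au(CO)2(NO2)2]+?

2

A square has two trans pairs of vertices; adjacent vertices are cis.
Systematic placement gives 2 geometric isomers: CO cis; CO trans.
Each arrangement has an internal mirror plane or centre of symmetry, so none is chiral.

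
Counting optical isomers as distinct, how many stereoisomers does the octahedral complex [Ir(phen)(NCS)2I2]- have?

Each phen is bidentate and must span two cis positions.
There are 3 geometric isomers: NCS cis, I trans; NCS cis, I cis (chiral); NCS trans, I cis.
One of these lacks any improper symmetry element and so occurs as an enantiomeric pair, giving 3 + 1 = 4 stereoisomers in total.

4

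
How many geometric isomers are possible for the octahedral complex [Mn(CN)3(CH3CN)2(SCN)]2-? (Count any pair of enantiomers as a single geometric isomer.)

Systematic placement gives 3 geometric isomers: CN mer, CH3CN trans; CN fac, CH3CN cis; CN mer, CH3CN cis.

3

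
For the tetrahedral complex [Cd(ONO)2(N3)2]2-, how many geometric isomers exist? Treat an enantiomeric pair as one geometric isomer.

1

All four vertices of a tetrahedron are equivalent and mutually adjacent, so cis/trans isomerism cannot arise.
Only one geometric arrangement is possible.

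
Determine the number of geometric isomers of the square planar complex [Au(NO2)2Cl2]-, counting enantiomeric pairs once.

There are 2 geometric isomers: NO2 cis; NO2 trans.

2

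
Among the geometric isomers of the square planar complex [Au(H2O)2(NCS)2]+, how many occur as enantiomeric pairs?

A square has two trans pairs of vertices; adjacent vertices are cis.
Working through the distinct placements yields 2 geometric isomers: H2O cis; H2O trans.
Each arrangement has an internal mirror plane or centre of symmetry, so none is chiral.

0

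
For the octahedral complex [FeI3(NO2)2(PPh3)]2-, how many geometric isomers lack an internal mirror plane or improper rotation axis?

An octahedron has six vertices in three trans pairs; every non-trans pair is cis.
Working through the distinct placements yields 3 geometric isomers: I mer, NO2 cis; I mer, NO2 trans; I fac, NO2 cis.
Each arrangement has an internal mirror plane or centre of symmetry, so none is chiral.

0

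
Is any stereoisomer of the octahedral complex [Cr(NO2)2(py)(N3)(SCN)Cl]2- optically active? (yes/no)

yes

In an octahedral complex each vertex has one trans partner and four cis neighbours.
Exhaustive case analysis gives 9 geometric isomers.
Of these, 6 lack any improper symmetry element and so occur as enantiomeric pairs, giving 9 + 6 = 15 stereoisomers in total.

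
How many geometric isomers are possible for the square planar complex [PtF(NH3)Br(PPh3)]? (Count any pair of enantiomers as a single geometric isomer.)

A square has two trans pairs of vertices; adjacent vertices are cis.
Systematic placement gives 3 geometric isomers: (Br/NH3 trans, F/PPh3 trans); (Br/PPh3 trans, F/NH3 trans); (Br/F trans, NH3/PPh3 trans).

3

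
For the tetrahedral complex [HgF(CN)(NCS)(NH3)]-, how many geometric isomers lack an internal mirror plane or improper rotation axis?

1

All four vertices of a tetrahedron are equivalent and mutually adjacent, so cis/trans isomerism cannot arise.
Only one geometric arrangement is possible; it has no improper symmetry element, so it exists as a pair of enantiomers (2 stereoisomers).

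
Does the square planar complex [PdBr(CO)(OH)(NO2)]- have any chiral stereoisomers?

no

In a square planar complex each vertex has one trans partner and two cis neighbours.
Systematic placement gives 3 geometric isomers: (Br/NO2 trans, CO/OH trans); (Br/OH trans, CO/NO2 trans); (Br/CO trans, NO2/OH trans).
Each arrangement has an internal mirror plane or centre of symmetry, so none is chiral.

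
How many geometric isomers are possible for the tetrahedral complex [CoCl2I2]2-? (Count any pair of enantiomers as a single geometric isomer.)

All four vertices of a tetrahedron are equivalent and mutually adjacent, so cis/trans isomerism cannot arise.
Only one geometric arrangement is possible.

1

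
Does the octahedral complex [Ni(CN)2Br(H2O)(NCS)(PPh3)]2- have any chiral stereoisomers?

yes

The six octahedral sites form three mutually perpendicular trans pairs.
Placing the ligands in turn and identifying arrangements related by rotation or reflection leaves 9 distinct geometric isomers.
Of these, 6 lack any improper symmetry element and so occur as enantiomeric pairs, giving 9 + 6 = 15 stereoisomers in total.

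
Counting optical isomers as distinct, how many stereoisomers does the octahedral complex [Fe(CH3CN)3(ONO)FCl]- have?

In an octahedral complex each vertex has one trans partner and four cis neighbours.
The distinct arrangements are (4 in all): CH3CN mer (3 arrangements); CH3CN fac (chiral).
One of these lacks any improper symmetry element and so occurs as an enantiomeric pair, giving 4 + 1 = 5 stereoisomers in total.

5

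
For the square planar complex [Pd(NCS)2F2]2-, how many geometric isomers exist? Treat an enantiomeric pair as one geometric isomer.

A square has two trans pairs of vertices; adjacent vertices are cis.
Systematic placement gives 2 geometric isomers: NCS cis; NCS trans.

2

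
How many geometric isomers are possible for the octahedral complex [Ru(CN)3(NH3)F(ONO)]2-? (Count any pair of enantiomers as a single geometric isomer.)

The six octahedral sites form three mutually perpendicular trans pairs.
There are 4 geometric isomers: CN mer (3 arrangements); CN fac (chiral).

4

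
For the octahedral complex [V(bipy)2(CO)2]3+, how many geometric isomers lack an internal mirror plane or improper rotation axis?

Each bipy is bidentate and must span two cis positions.
Working through the distinct placements yields 2 geometric isomers: CO trans; CO cis (chiral).
One of these lacks any improper symmetry element and so occurs as an enantiomeric pair, giving 2 + 1 = 3 stereoisomers in total.

1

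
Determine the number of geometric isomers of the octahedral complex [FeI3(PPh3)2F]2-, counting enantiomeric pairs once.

There are 3 geometric isomers: I mer, PPh3 trans; I fac, PPh3 cis; I mer, PPh3 cis.

3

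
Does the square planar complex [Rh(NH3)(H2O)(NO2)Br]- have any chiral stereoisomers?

In a square planar complex each vertex has one trans partner and two cis neighbours.
There are 3 geometric isomers: (Br/NH3 trans, H2O/NO2 trans); (Br/NO2 trans, H2O/NH3 trans); (Br/H2O trans, NH3/NO2 trans).
Each arrangement has an internal mirror plane or centre of symmetry, so none is chiral.

no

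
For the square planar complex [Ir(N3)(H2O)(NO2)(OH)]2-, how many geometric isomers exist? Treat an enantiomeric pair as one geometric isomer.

There are 3 geometric isomers: (H2O/NO2 trans, N3/OH trans); (H2O/OH trans, N3/NO2 trans); (H2O/N3 trans, NO2/OH trans).

3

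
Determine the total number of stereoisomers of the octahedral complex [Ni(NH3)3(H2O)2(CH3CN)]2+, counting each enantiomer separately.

An octahedron has six vertices in three trans pairs; every non-trans pair is cis.
There are 3 geometric isomers: NH3 mer, H2O cis; NH3 mer, H2O trans; NH3 fac, H2O cis.
Each arrangement has an internal mirror plane or centre of symmetry, so none is chiral.

3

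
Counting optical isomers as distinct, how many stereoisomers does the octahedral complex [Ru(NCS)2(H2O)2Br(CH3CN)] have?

8

The six octahedral sites form three mutually perpendicular trans pairs.
Systematic placement gives 6 geometric isomers: NCS trans, H2O trans; NCS cis, H2O cis (3 arrangements, 2 chiral); NCS trans, H2O cis; NCS cis, H2O trans.
Of these, 2 lack any improper symmetry element and so occur as enantiomeric pairs, giving 6 + 2 = 8 stereoisomers in total.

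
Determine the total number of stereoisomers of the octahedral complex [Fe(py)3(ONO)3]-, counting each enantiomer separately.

2

In an octahedral complex each vertex has one trans partner and four cis neighbours.
The distinct arrangements are (2 in all): py mer; py fac.
Each arrangement has an internal mirror plane or centre of symmetry, so none is chiral.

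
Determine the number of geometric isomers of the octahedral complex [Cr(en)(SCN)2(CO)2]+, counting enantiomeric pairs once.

The six octahedral sites form three mutually perpendicular trans pairs.
Each en is bidentate and must span two cis positions.
The distinct arrangements are (3 in all): SCN cis, CO trans; SCN cis, CO cis (chiral); SCN trans, CO cis.

3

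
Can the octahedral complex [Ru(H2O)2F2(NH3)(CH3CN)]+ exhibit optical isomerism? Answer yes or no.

yes

In an octahedral complex each vertex has one trans partner and four cis neighbours.
The distinct arrangements are (6 in all): H2O cis, F cis (3 arrangements, 2 chiral); H2O trans, F cis; H2O cis, F trans; H2O trans, F trans.
Of these, 2 lack any improper symmetry element and so occur as enantiomeric pairs, giving 6 + 2 = 8 stereoisomers in total.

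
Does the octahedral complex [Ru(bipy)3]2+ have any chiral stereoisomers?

yes

Each bipy is bidentate and must span two cis positions.
Only one geometric arrangement is possible; it has no improper symmetry element, so it exists as a pair of enantiomers (2 stereoisomers).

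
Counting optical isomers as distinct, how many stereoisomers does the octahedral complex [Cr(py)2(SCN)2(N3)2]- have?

6

The six octahedral sites form three mutually perpendicular trans pairs.
Systematic placement gives 5 geometric isomers: py trans, SCN trans, N3 trans; py cis, SCN cis, N3 trans; py trans, SCN cis, N3 cis; py cis, SCN cis, N3 cis (chiral); py cis, SCN trans, N3 cis.
One of these lacks any improper symmetry element and so occurs as an enantiomeric pair, giving 5 + 1 = 6 stereoisomers in total.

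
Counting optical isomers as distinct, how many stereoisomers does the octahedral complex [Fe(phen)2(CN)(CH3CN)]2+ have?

Each phen is bidentate and must span two cis positions.
Working through the distinct placements yields 2 geometric isomers: CN and CH3CN mutually trans; CN and CH3CN mutually cis (chiral).
One of these lacks any improper symmetry element and so occurs as an enantiomeric pair, giving 2 + 1 = 3 stereoisomers in total.

3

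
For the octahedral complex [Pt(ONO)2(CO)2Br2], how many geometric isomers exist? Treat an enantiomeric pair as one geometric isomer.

5

The six octahedral sites form three mutually perpendicular trans pairs.
There are 5 geometric isomers: ONO trans, CO trans, Br trans; ONO cis, CO cis, Br trans; ONO trans, CO cis, Br cis; ONO cis, CO cis, Br cis (chiral); ONO cis, CO trans, Br cis.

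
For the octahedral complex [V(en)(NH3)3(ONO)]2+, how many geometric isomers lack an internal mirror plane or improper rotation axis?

An octahedron has six vertices in three trans pairs; every non-trans pair is cis.
Each en is bidentate and must span two cis positions.
The distinct arrangements are (2 in all): NH3 mer; NH3 fac.
Each arrangement has an internal mirror plane or centre of symmetry, so none is chiral.

0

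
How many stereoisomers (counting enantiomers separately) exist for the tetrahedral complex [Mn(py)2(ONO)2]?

1

Only one geometric arrangement is possible.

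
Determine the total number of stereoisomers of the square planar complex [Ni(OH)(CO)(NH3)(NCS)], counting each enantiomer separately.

3

A square has two trans pairs of vertices; adjacent vertices are cis.
There are 3 geometric isomers: (CO/NH3 trans, NCS/OH trans); (CO/OH trans, NCS/NH3 trans); (CO/NCS trans, NH3/OH trans).
Each arrangement has an internal mirror plane or centre of symmetry, so none is chiral.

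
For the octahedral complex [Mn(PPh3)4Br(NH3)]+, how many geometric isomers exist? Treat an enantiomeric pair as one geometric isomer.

The six octahedral sites form three mutually perpendicular trans pairs.
Working through the distinct placements yields 2 geometric isomers: Br and NH3 mutually trans; Br and NH3 mutually cis.

2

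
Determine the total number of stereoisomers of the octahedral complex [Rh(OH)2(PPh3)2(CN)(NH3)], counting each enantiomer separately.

8

The six octahedral sites form three mutually perpendicular trans pairs.
There are 6 geometric isomers: OH trans, PPh3 trans; OH cis, PPh3 cis (3 arrangements, 2 chiral); OH cis, PPh3 trans; OH trans, PPh3 cis.
Of these, 2 lack any improper symmetry element and so occur as enantiomeric pairs, giving 6 + 2 = 8 stereoisomers in total.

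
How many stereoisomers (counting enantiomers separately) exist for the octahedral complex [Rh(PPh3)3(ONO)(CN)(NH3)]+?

5

In an octahedral complex each vertex has one trans partner and four cis neighbours.
The distinct arrangements are (4 in all): PPh3 mer (3 arrangements); PPh3 fac (chiral).
One of these lacks any improper symmetry element and so occurs as an enantiomeric pair, giving 4 + 1 = 5 stereoisomers in total.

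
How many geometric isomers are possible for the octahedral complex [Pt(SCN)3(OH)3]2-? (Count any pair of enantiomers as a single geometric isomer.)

In an octahedral complex each vertex has one trans partner and four cis neighbours.
There are 2 geometric isomers: SCN mer; SCN fac.

2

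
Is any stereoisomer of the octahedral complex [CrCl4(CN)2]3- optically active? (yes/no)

no

The six octahedral sites form three mutually perpendicular trans pairs.
The distinct arrangements are (2 in all): CN trans; CN cis.
Each arrangement has an internal mirror plane or centre of symmetry, so none is chiral.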